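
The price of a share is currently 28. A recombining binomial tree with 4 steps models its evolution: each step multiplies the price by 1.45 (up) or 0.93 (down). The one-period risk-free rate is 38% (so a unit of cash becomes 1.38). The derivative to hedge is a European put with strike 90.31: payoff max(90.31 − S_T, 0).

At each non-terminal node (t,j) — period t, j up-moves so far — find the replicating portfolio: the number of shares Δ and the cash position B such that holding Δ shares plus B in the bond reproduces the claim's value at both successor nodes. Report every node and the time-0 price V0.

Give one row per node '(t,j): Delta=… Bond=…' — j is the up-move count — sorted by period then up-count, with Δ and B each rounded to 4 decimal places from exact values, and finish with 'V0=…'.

(0,0): Delta=-0.4332 Bond=14.2064
(1,0): Delta=-1.0000 Bond=34.3636
(1,1): Delta=-0.3767 Bond=17.3090
(2,0): Delta=-1.0000 Bond=47.4218
(2,1): Delta=-1.0000 Bond=47.4218
(2,2): Delta=-0.3145 Bond=20.2254
(3,0): Delta=-1.0000 Bond=65.4420
(3,1): Delta=-1.0000 Bond=65.4420
(3,2): Delta=-1.0000 Bond=65.4420
(3,3): Delta=-0.2461 Bond=22.0729
V0=2.0760

Since d<R<u, set p* = (R−d)/(u−d) = 0.8654; price each node as the discounted p*-expectation of its children.
Terminal values V(4,·): V(4,0)=69.3645, V(4,1)=57.6531, V(4,2)=39.3933, V(4,3)=10.9238, V(4,4)=0.0000
  t=3,j=0: stock 22.5220 → up 32.6569 (V=57.6531), down 20.9455 (V=69.3645). Price 42.9200; hedge Δ=-1.0000, bond B=65.4420.
  t=3,j=1: stock 35.1149 → up 50.9167 (V=39.3933), down 32.6569 (V=57.6531). Price 30.3271; hedge Δ=-1.0000, bond B=65.4420.
  t=3,j=2: stock 54.7491 → up 79.3862 (V=10.9238), down 50.9167 (V=39.3933). Price 10.6929; hedge Δ=-1.0000, bond B=65.4420.
  t=3,j=3: stock 85.3615 → up 123.7742 (V=0.0000), down 79.3862 (V=10.9238). Price 1.0656; hedge Δ=-0.2461, bond B=22.0729.
  t=2,j=0: stock 24.2172 → up 35.1149 (V=30.3271), down 22.5220 (V=42.9200). Price 23.2046; hedge Δ=-1.0000, bond B=47.4218.
  t=2,j=1: stock 37.7580 → up 54.7491 (V=10.6929), down 35.1149 (V=30.3271). Price 9.6638; hedge Δ=-1.0000, bond B=47.4218.
  t=2,j=2: stock 58.8700 → up 85.3615 (V=1.0656), down 54.7491 (V=10.6929). Price 1.7113; hedge Δ=-0.3145, bond B=20.2254.
  t=1,j=0: stock 26.0400 → up 37.7580 (V=9.6638), down 24.2172 (V=23.2046). Price 8.3236; hedge Δ=-1.0000, bond B=34.3636.
  t=1,j=1: stock 40.6000 → up 58.8700 (V=1.7113), down 37.7580 (V=9.6638). Price 2.0158; hedge Δ=-0.3767, bond B=17.3090.
  t=0,j=0: stock 28.0000 → up 40.6000 (V=2.0158), down 26.0400 (V=8.3236). Price 2.0760; hedge Δ=-0.4332, bond B=14.2064.
Root portfolio cost Δ·28+B reproduces V0=2.0760.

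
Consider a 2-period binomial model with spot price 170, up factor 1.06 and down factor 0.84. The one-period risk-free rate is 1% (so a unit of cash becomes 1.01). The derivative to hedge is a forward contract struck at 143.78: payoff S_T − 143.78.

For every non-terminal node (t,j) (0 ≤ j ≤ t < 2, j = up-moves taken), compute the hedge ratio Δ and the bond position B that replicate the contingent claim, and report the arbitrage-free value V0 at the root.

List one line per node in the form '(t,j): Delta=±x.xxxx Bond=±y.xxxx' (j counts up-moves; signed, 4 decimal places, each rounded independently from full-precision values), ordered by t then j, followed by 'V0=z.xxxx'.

(0,0): Delta=1.0000 Bond=-140.9470
(1,0): Delta=1.0000 Bond=-142.3564
(1,1): Delta=1.0000 Bond=-142.3564
V0=29.0530

Since d<R<u, set p* = (R−d)/(u−d) = 0.7727; price each node as the discounted p*-expectation of its children.
Terminal values V(2,·): V(2,0)=-23.8280, V(2,1)=7.5880, V(2,2)=47.2320
Node (1,0) S=142.8000: V=(p*·7.5880+(1−p*)·-23.8280)/1.01=0.4436; Δ=(7.5880−-23.8280)/(151.3680−119.9520)=1.0000; B=V−Δ·S=-142.3564
Node (1,1) S=180.2000: V=(p*·47.2320+(1−p*)·7.5880)/1.01=37.8436; Δ=(47.2320−7.5880)/(191.0120−151.3680)=1.0000; B=V−Δ·S=-142.3564
Node (0,0) S=170.0000: V=(p*·37.8436+(1−p*)·0.4436)/1.01=29.0530; Δ=(37.8436−0.4436)/(180.2000−142.8000)=1.0000; B=V−Δ·S=-140.9470
Check: Δ(0,0)·S0 + B(0,0) = 29.0530 = V0.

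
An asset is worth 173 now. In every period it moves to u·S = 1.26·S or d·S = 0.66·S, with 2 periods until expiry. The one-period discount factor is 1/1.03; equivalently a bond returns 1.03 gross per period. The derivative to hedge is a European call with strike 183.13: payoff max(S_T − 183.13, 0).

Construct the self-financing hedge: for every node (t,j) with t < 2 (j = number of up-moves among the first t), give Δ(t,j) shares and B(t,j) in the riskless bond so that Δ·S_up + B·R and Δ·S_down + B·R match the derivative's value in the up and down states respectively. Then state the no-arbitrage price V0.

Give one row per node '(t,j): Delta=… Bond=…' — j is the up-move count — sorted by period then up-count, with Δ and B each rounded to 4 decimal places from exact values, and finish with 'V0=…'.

Risk-neutral probability p* = (R−d)/(u−d) = (1.03−0.66)/(1.26−0.66) = 0.6167.
Terminal payoffs: V(2,0)=0.0000, V(2,1)=0.0000, V(2,2)=91.5248
(1,0): S=114.1800. Δ = (V_up−V_dn)/(S_up−S_dn) = (0.0000−0.0000)/(143.8668−75.3588) = 0.0000. V = [p*·0.0000 + (1−p*)·0.0000]/1.03 = 0.0000. B = V − Δ·S = 0.0000.
(1,1): S=217.9800. Δ = (V_up−V_dn)/(S_up−S_dn) = (91.5248−0.0000)/(274.6548−143.8668) = 0.6998. V = [p*·91.5248 + (1−p*)·0.0000]/1.03 = 54.7964. B = V − Δ·S = -97.7449.
(0,0): S=173.0000. Δ = (V_up−V_dn)/(S_up−S_dn) = (54.7964−0.0000)/(217.9800−114.1800) = 0.5279. V = [p*·54.7964 + (1−p*)·0.0000]/1.03 = 32.8069. B = V − Δ·S = -58.5204.
The time-0 hedge costs 32.8069, which is the no-arbitrage price.

(0,0): Delta=0.5279 Bond=-58.5204
(1,0): Delta=0.0000 Bond=0.0000
(1,1): Delta=0.6998 Bond=-97.7449
V0=32.8069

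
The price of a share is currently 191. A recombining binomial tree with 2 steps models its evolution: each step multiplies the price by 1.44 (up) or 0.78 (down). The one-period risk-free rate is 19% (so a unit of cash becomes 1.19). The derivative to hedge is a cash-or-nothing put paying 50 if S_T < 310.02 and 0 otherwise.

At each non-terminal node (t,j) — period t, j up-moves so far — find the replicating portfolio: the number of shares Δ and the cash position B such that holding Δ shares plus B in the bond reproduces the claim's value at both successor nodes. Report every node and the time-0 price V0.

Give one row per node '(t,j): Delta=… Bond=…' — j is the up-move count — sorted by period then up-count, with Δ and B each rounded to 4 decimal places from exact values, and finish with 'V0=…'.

Under the risk-neutral measure, an up-move has probability p* = (R−d)/(u−d) = 0.6212 and values discount at R = 1.19.
Payoff layer (t=2): V(2,0)=50.0000, V(2,1)=50.0000, V(2,2)=0.0000
Node (1,0) S=148.9800: V=(p*·50.0000+(1−p*)·50.0000)/1.19=42.0168; Δ=(50.0000−50.0000)/(214.5312−116.2044)=0.0000; B=V−Δ·S=42.0168
Node (1,1) S=275.0400: V=(p*·0.0000+(1−p*)·50.0000)/1.19=15.9155; Δ=(0.0000−50.0000)/(396.0576−214.5312)=-0.2754; B=V−Δ·S=91.6730
Node (0,0) S=191.0000: V=(p*·15.9155+(1−p*)·42.0168)/1.19=21.6826; Δ=(15.9155−42.0168)/(275.0400−148.9800)=-0.2071; B=V−Δ·S=61.2301
Self-financing check: at every node Δ·S+B equals the discounted successor values.

(0,0): Delta=-0.2071 Bond=61.2301
(1,0): Delta=0.0000 Bond=42.0168
(1,1): Delta=-0.2754 Bond=91.6730
V0=21.6826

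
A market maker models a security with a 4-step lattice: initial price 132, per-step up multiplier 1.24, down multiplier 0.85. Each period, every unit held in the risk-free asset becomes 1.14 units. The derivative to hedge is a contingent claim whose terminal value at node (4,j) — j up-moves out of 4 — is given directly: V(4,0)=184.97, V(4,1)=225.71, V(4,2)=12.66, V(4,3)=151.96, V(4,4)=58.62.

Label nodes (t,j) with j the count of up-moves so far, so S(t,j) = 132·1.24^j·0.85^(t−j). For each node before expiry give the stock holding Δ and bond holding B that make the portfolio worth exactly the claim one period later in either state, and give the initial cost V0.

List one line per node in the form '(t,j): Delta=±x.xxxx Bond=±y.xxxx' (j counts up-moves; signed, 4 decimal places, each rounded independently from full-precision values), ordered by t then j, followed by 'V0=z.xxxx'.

(0,0): Delta=-0.1270 Bond=74.1292
(1,0): Delta=-0.0271 Bond=73.2945
(1,1): Delta=-0.1507 Bond=88.3738
(2,0): Delta=-3.4899 Bond=413.8003
(2,1): Delta=0.7914 Bond=-30.3217
(2,2): Delta=-0.3733 Bond=145.9420
(3,0): Delta=1.2886 Bond=84.3664
(3,1): Delta=-4.6194 Bond=605.3068
(3,2): Delta=2.0704 Bond=-255.2128
(3,3): Delta=-0.9510 Bond=311.7485
V0=57.3610

Under the risk-neutral measure, an up-move has probability p* = (R−d)/(u−d) = 0.7436 and values discount at R = 1.14.
At expiry t=4: V(4,0)=184.9700, V(4,1)=225.7100, V(4,2)=12.6600, V(4,3)=151.9600, V(4,4)=58.6200
(3,0): S=81.0645. Δ = (V_up−V_dn)/(S_up−S_dn) = (225.7100−184.9700)/(100.5200−68.9048) = 1.2886. V = [p*·225.7100 + (1−p*)·184.9700]/1.14 = 188.8279. B = V − Δ·S = 84.3664.
(3,1): S=118.2588. Δ = (V_up−V_dn)/(S_up−S_dn) = (12.6600−225.7100)/(146.6409−100.5200) = -4.6194. V = [p*·12.6600 + (1−p*)·225.7100]/1.14 = 59.0247. B = V − Δ·S = 605.3068.
(3,2): S=172.5187. Δ = (V_up−V_dn)/(S_up−S_dn) = (151.9600−12.6600)/(213.9232−146.6409) = 2.0704. V = [p*·151.9600 + (1−p*)·12.6600]/1.14 = 101.9667. B = V − Δ·S = -255.2128.
(3,3): S=251.6744. Δ = (V_up−V_dn)/(S_up−S_dn) = (58.6200−151.9600)/(312.0762−213.9232) = -0.9510. V = [p*·58.6200 + (1−p*)·151.9600]/1.14 = 72.4152. B = V − Δ·S = 311.7485.
(2,0): S=95.3700. Δ = (V_up−V_dn)/(S_up−S_dn) = (59.0247−188.8279)/(118.2588−81.0645) = -3.4899. V = [p*·59.0247 + (1−p*)·188.8279]/1.14 = 80.9716. B = V − Δ·S = 413.8003.
(2,1): S=139.1280. Δ = (V_up−V_dn)/(S_up−S_dn) = (101.9667−59.0247)/(172.5187−118.2588) = 0.7914. V = [p*·101.9667 + (1−p*)·59.0247]/1.14 = 79.7859. B = V − Δ·S = -30.3217.
(2,2): S=202.9632. Δ = (V_up−V_dn)/(S_up−S_dn) = (72.4152−101.9667)/(251.6744−172.5187) = -0.3733. V = [p*·72.4152 + (1−p*)·101.9667]/1.14 = 70.1689. B = V − Δ·S = 145.9420.
(1,0): S=112.2000. Δ = (V_up−V_dn)/(S_up−S_dn) = (79.7859−80.9716)/(139.1280−95.3700) = -0.0271. V = [p*·79.7859 + (1−p*)·80.9716]/1.14 = 70.2543. B = V − Δ·S = 73.2945.
(1,1): S=163.6800. Δ = (V_up−V_dn)/(S_up−S_dn) = (70.1689−79.7859)/(202.9632−139.1280) = -0.1507. V = [p*·70.1689 + (1−p*)·79.7859]/1.14 = 63.7147. B = V − Δ·S = 88.3738.
(0,0): S=132.0000. Δ = (V_up−V_dn)/(S_up−S_dn) = (63.7147−70.2543)/(163.6800−112.2000) = -0.1270. V = [p*·63.7147 + (1−p*)·70.2543]/1.14 = 57.3610. B = V − Δ·S = 74.1292.
The time-0 hedge costs 57.3610, which is the no-arbitrage price.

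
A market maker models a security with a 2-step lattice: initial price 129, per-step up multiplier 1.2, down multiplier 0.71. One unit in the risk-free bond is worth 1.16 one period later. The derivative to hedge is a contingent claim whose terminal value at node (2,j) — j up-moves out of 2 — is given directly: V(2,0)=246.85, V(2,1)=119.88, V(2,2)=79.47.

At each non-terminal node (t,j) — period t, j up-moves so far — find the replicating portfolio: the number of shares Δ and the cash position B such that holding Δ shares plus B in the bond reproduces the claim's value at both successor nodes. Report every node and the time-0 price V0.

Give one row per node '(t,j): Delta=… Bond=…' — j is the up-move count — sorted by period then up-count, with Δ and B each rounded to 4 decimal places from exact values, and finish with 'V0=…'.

The replicating-portfolio and risk-neutral prices coincide; use p* = (1.16−0.71)/(1.2−0.71) = 0.9184 for the latter.
At expiry t=2: V(2,0)=246.8500, V(2,1)=119.8800, V(2,2)=79.4700
  t=1,j=0: stock 91.5900 → up 109.9080 (V=119.8800), down 65.0289 (V=246.8500). Price 112.2801; hedge Δ=-2.8292, bond B=371.4025.
  t=1,j=1: stock 154.8000 → up 185.7600 (V=79.4700), down 109.9080 (V=119.8800). Price 71.3524; hedge Δ=-0.5327, bond B=153.8218.
  t=0,j=0: stock 129.0000 → up 154.8000 (V=71.3524), down 91.5900 (V=112.2801). Price 64.3909; hedge Δ=-0.6475, bond B=147.9168.
Check: Δ(0,0)·S0 + B(0,0) = 64.3909 = V0.

(0,0): Delta=-0.6475 Bond=147.9168
(1,0): Delta=-2.8292 Bond=371.4025
(1,1): Delta=-0.5327 Bond=153.8218
V0=64.3909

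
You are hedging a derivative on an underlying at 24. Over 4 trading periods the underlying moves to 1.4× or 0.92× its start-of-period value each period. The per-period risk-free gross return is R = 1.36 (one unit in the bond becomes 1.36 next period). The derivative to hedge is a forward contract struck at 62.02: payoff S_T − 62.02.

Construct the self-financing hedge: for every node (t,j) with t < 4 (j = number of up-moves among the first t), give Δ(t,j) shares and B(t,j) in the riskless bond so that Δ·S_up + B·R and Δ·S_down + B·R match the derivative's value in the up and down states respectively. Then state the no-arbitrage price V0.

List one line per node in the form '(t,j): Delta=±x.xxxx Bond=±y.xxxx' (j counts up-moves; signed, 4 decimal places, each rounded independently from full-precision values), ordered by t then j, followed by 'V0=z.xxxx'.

Under the risk-neutral measure, an up-move has probability p* = (R−d)/(u−d) = 0.9167 and values discount at R = 1.36.
Terminal payoffs: V(4,0)=-44.8266, V(4,1)=-35.8561, V(4,2)=-22.2053, V(4,3)=-1.4325, V(4,4)=30.1784
(3,0): S=18.6885. Δ = (V_up−V_dn)/(S_up−S_dn) = (-35.8561−-44.8266)/(26.1639−17.1934) = 1.0000. V = [p*·-35.8561 + (1−p*)·-44.8266]/1.36 = -26.9144. B = V − Δ·S = -45.6029.
(3,1): S=28.4390. Δ = (V_up−V_dn)/(S_up−S_dn) = (-22.2053−-35.8561)/(39.8147−26.1639) = 1.0000. V = [p*·-22.2053 + (1−p*)·-35.8561]/1.36 = -17.1639. B = V − Δ·S = -45.6029.
(3,2): S=43.2768. Δ = (V_up−V_dn)/(S_up−S_dn) = (-1.4325−-22.2053)/(60.5875−39.8147) = 1.0000. V = [p*·-1.4325 + (1−p*)·-22.2053]/1.36 = -2.3261. B = V − Δ·S = -45.6029.
(3,3): S=65.8560. Δ = (V_up−V_dn)/(S_up−S_dn) = (30.1784−-1.4325)/(92.1984−60.5875) = 1.0000. V = [p*·30.1784 + (1−p*)·-1.4325]/1.36 = 20.2531. B = V − Δ·S = -45.6029.
(2,0): S=20.3136. Δ = (V_up−V_dn)/(S_up−S_dn) = (-17.1639−-26.9144)/(28.4390−18.6885) = 1.0000. V = [p*·-17.1639 + (1−p*)·-26.9144]/1.36 = -13.2180. B = V − Δ·S = -33.5316.
(2,1): S=30.9120. Δ = (V_up−V_dn)/(S_up−S_dn) = (-2.3261−-17.1639)/(43.2768−28.4390) = 1.0000. V = [p*·-2.3261 + (1−p*)·-17.1639]/1.36 = -2.6196. B = V − Δ·S = -33.5316.
(2,2): S=47.0400. Δ = (V_up−V_dn)/(S_up−S_dn) = (20.2531−-2.3261)/(65.8560−43.2768) = 1.0000. V = [p*·20.2531 + (1−p*)·-2.3261]/1.36 = 13.5084. B = V − Δ·S = -33.5316.
(1,0): S=22.0800. Δ = (V_up−V_dn)/(S_up−S_dn) = (-2.6196−-13.2180)/(30.9120−20.3136) = 1.0000. V = [p*·-2.6196 + (1−p*)·-13.2180]/1.36 = -2.5756. B = V − Δ·S = -24.6556.
(1,1): S=33.6000. Δ = (V_up−V_dn)/(S_up−S_dn) = (13.5084−-2.6196)/(47.0400−30.9120) = 1.0000. V = [p*·13.5084 + (1−p*)·-2.6196]/1.36 = 8.9444. B = V − Δ·S = -24.6556.
(0,0): S=24.0000. Δ = (V_up−V_dn)/(S_up−S_dn) = (8.9444−-2.5756)/(33.6000−22.0800) = 1.0000. V = [p*·8.9444 + (1−p*)·-2.5756]/1.36 = 5.8709. B = V − Δ·S = -18.1291.
Check: Δ(0,0)·S0 + B(0,0) = 5.8709 = V0.

(0,0): Delta=1.0000 Bond=-18.1291
(1,0): Delta=1.0000 Bond=-24.6556
(1,1): Delta=1.0000 Bond=-24.6556
(2,0): Delta=1.0000 Bond=-33.5316
(2,1): Delta=1.0000 Bond=-33.5316
(2,2): Delta=1.0000 Bond=-33.5316
(3,0): Delta=1.0000 Bond=-45.6029
(3,1): Delta=1.0000 Bond=-45.6029
(3,2): Delta=1.0000 Bond=-45.6029
(3,3): Delta=1.0000 Bond=-45.6029
V0=5.8709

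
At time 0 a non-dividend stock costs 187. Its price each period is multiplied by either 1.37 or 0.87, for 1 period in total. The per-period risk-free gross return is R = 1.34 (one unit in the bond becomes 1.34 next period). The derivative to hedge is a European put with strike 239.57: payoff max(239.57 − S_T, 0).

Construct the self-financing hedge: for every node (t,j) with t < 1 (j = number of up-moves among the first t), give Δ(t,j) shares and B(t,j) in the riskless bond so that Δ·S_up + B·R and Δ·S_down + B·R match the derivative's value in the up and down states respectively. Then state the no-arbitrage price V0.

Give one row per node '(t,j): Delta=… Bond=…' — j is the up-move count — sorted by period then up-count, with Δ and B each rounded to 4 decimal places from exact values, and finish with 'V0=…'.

(0,0): Delta=-0.8222 Bond=157.2024
V0=3.4424

Since d<R<u, set p* = (R−d)/(u−d) = 0.9400; price each node as the discounted p*-expectation of its children.
Terminal values V(1,·): V(1,0)=76.8800, V(1,1)=0.0000
Node (0,0) S=187.0000: V=(p*·0.0000+(1−p*)·76.8800)/1.34=3.4424; Δ=(0.0000−76.8800)/(256.1900−162.6900)=-0.8222; B=V−Δ·S=157.2024
Each (Δ,B) replicates both successor values, so the strategy is self-financing and V0 is arbitrage-free.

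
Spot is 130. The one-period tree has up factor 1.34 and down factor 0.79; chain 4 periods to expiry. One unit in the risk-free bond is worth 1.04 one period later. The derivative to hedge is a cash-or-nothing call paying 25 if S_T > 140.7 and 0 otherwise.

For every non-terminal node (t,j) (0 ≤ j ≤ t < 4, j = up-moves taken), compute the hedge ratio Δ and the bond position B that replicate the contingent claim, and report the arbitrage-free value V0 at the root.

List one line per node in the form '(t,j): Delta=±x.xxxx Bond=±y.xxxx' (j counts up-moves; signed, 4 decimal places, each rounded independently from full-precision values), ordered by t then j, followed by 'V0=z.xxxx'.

Under the risk-neutral measure, an up-move has probability p* = (R−d)/(u−d) = 0.4545 and values discount at R = 1.04.
Terminal payoffs: V(4,0)=0.0000, V(4,1)=0.0000, V(4,2)=25.0000, V(4,3)=25.0000, V(4,4)=25.0000
  t=3,j=0: stock 64.0951 → up 85.8874 (V=0.0000), down 50.6351 (V=0.0000). Price 0.0000; hedge Δ=0.0000, bond B=0.0000.
  t=3,j=1: stock 108.7182 → up 145.6824 (V=25.0000), down 85.8874 (V=0.0000). Price 10.9266; hedge Δ=0.4181, bond B=-34.5280.
  t=3,j=2: stock 184.4081 → up 247.1069 (V=25.0000), down 145.6824 (V=25.0000). Price 24.0385; hedge Δ=0.0000, bond B=24.0385.
  t=3,j=3: stock 312.7935 → up 419.1433 (V=25.0000), down 247.1069 (V=25.0000). Price 24.0385; hedge Δ=0.0000, bond B=24.0385.
  t=2,j=0: stock 81.1330 → up 108.7182 (V=10.9266), down 64.0951 (V=0.0000). Price 4.7756; hedge Δ=0.2449, bond B=-15.0909.
  t=2,j=1: stock 137.6180 → up 184.4081 (V=24.0385), down 108.7182 (V=10.9266). Price 16.2370; hedge Δ=0.1732, bond B=-7.6028.
  t=2,j=2: stock 233.4280 → up 312.7935 (V=24.0385), down 184.4081 (V=24.0385). Price 23.1139; hedge Δ=0.0000, bond B=23.1139.
  t=1,j=0: stock 102.7000 → up 137.6180 (V=16.2370), down 81.1330 (V=4.7756). Price 9.6013; hedge Δ=0.2029, bond B=-11.2377.
  t=1,j=1: stock 174.2000 → up 233.4280 (V=23.1139), down 137.6180 (V=16.2370). Price 18.6182; hedge Δ=0.0718, bond B=6.1148.
  t=0,j=0: stock 130.0000 → up 174.2000 (V=18.6182), down 102.7000 (V=9.6013). Price 13.1730; hedge Δ=0.1261, bond B=-3.2214.
Self-financing check: at every node Δ·S+B equals the discounted successor values.

(0,0): Delta=0.1261 Bond=-3.2214
(1,0): Delta=0.2029 Bond=-11.2377
(1,1): Delta=0.0718 Bond=6.1148
(2,0): Delta=0.2449 Bond=-15.0909
(2,1): Delta=0.1732 Bond=-7.6028
(2,2): Delta=0.0000 Bond=23.1139
(3,0): Delta=0.0000 Bond=0.0000
(3,1): Delta=0.4181 Bond=-34.5280
(3,2): Delta=0.0000 Bond=24.0385
(3,3): Delta=0.0000 Bond=24.0385
V0=13.1730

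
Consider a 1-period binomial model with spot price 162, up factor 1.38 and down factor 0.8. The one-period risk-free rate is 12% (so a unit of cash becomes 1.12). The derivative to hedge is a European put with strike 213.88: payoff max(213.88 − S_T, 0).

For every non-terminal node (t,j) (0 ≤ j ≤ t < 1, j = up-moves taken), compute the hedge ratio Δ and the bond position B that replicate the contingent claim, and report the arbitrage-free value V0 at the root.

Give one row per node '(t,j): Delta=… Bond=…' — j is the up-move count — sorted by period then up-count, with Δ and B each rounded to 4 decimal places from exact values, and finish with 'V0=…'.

(0,0): Delta=-0.8970 Bond=179.0431
V0=33.7328

The replicating-portfolio and risk-neutral prices coincide; use p* = (1.12−0.8)/(1.38−0.8) = 0.5517 for the latter.
Terminal values V(1,·): V(1,0)=84.2800, V(1,1)=0.0000
  t=0,j=0: stock 162.0000 → up 223.5600 (V=0.0000), down 129.6000 (V=84.2800). Price 33.7328; hedge Δ=-0.8970, bond B=179.0431.
Each (Δ,B) replicates both successor values, so the strategy is self-financing and V0 is arbitrage-free.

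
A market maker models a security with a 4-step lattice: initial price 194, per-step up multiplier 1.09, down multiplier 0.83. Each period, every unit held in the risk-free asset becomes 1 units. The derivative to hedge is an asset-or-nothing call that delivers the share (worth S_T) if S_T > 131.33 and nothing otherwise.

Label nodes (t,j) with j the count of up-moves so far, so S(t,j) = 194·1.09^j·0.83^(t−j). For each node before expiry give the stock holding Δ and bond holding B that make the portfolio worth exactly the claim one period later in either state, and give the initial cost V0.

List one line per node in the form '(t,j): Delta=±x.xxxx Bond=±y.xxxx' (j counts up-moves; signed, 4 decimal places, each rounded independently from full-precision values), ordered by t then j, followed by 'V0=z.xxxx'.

(0,0): Delta=1.5397 Bond=-119.1381
(1,0): Delta=2.2248 Bond=-229.4512
(1,1): Delta=1.2635 Bond=-60.7371
(2,0): Delta=2.9878 Bond=-331.4296
(2,1): Delta=1.9172 Bond=-175.4627
(2,2): Delta=1.0000 Bond=0.0000
(3,0): Delta=0.0000 Bond=0.0000
(3,1): Delta=4.1923 Bond=-506.8923
(3,2): Delta=1.0000 Bond=0.0000
(3,3): Delta=1.0000 Bond=0.0000
V0=179.5620

Under the risk-neutral measure, an up-move has probability p* = (R−d)/(u−d) = 0.6538 and values discount at R = 1.
At expiry t=4: V(4,0)=0.0000, V(4,1)=0.0000, V(4,2)=158.7855, V(4,3)=208.5256, V(4,4)=273.8468
Node (3,0) S=110.9267: V=(p*·0.0000+(1−p*)·0.0000)/1=0.0000; Δ=(0.0000−0.0000)/(120.9101−92.0691)=0.0000; B=V−Δ·S=0.0000
Node (3,1) S=145.6748: V=(p*·158.7855+(1−p*)·0.0000)/1=103.8213; Δ=(158.7855−0.0000)/(158.7855−120.9101)=4.1923; B=V−Δ·S=-506.8923
Node (3,2) S=191.3079: V=(p*·208.5256+(1−p*)·158.7855)/1=191.3079; Δ=(208.5256−158.7855)/(208.5256−158.7855)=1.0000; B=V−Δ·S=0.0000
Node (3,3) S=251.2356: V=(p*·273.8468+(1−p*)·208.5256)/1=251.2356; Δ=(273.8468−208.5256)/(273.8468−208.5256)=1.0000; B=V−Δ·S=0.0000
Node (2,0) S=133.6466: V=(p*·103.8213+(1−p*)·0.0000)/1=67.8832; Δ=(103.8213−0.0000)/(145.6748−110.9267)=2.9878; B=V−Δ·S=-331.4296
Node (2,1) S=175.5118: V=(p*·191.3079+(1−p*)·103.8213)/1=161.0241; Δ=(191.3079−103.8213)/(191.3079−145.6748)=1.9172; B=V−Δ·S=-175.4627
Node (2,2) S=230.4914: V=(p*·251.2356+(1−p*)·191.3079)/1=230.4914; Δ=(251.2356−191.3079)/(251.2356−191.3079)=1.0000; B=V−Δ·S=0.0000
Node (1,0) S=161.0200: V=(p*·161.0241+(1−p*)·67.8832)/1=128.7830; Δ=(161.0241−67.8832)/(175.5118−133.6466)=2.2248; B=V−Δ·S=-229.4512
Node (1,1) S=211.4600: V=(p*·230.4914+(1−p*)·161.0241)/1=206.4450; Δ=(230.4914−161.0241)/(230.4914−175.5118)=1.2635; B=V−Δ·S=-60.7371
Node (0,0) S=194.0000: V=(p*·206.4450+(1−p*)·128.7830)/1=179.5620; Δ=(206.4450−128.7830)/(211.4600−161.0200)=1.5397; B=V−Δ·S=-119.1381
Root portfolio cost Δ·194+B reproduces V0=179.5620.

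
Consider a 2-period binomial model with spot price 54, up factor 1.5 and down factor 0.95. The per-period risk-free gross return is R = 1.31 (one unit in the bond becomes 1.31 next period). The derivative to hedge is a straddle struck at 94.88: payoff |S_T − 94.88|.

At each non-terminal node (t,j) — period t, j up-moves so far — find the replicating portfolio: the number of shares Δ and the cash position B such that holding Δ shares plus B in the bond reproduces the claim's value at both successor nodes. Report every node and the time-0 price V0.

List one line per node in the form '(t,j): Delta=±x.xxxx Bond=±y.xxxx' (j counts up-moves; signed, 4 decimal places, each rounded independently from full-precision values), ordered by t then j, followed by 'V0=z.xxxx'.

(0,0): Delta=-0.1043 Bond=20.2133
(1,0): Delta=-1.0000 Bond=72.4275
(1,1): Delta=0.1951 Bond=2.2290
V0=14.5797

Risk-neutral probability p* = (R−d)/(u−d) = (1.31−0.95)/(1.5−0.95) = 0.6545.
Terminal payoffs: V(2,0)=46.1450, V(2,1)=17.9300, V(2,2)=26.6200
(1,0): S=51.3000. Δ = (V_up−V_dn)/(S_up−S_dn) = (17.9300−46.1450)/(76.9500−48.7350) = -1.0000. V = [p*·17.9300 + (1−p*)·46.1450]/1.31 = 21.1275. B = V − Δ·S = 72.4275.
(1,1): S=81.0000. Δ = (V_up−V_dn)/(S_up−S_dn) = (26.6200−17.9300)/(121.5000−76.9500) = 0.1951. V = [p*·26.6200 + (1−p*)·17.9300]/1.31 = 18.0290. B = V − Δ·S = 2.2290.
(0,0): S=54.0000. Δ = (V_up−V_dn)/(S_up−S_dn) = (18.0290−21.1275)/(81.0000−51.3000) = -0.1043. V = [p*·18.0290 + (1−p*)·21.1275]/1.31 = 14.5797. B = V − Δ·S = 20.2133.
Each (Δ,B) replicates both successor values, so the strategy is self-financing and V0 is arbitrage-free.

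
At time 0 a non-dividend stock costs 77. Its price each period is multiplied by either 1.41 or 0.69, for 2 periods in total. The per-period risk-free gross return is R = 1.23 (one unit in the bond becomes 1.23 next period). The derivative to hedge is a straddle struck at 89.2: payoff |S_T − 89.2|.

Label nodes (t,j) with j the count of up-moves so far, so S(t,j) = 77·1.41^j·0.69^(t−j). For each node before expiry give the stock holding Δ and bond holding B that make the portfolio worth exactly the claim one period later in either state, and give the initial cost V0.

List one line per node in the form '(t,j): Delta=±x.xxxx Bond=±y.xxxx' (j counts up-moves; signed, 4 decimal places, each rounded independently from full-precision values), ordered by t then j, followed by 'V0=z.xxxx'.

(0,0): Delta=0.4052 Bond=-1.7402
(1,0): Delta=-1.0000 Bond=72.5203
(1,1): Delta=0.6345 Bond=-27.0274
V0=29.4639

No-arbitrage ⇒ martingale measure with p* = (R−d)/(u−d) = 0.7500.
Terminal values V(2,·): V(2,0)=52.5403, V(2,1)=14.2867, V(2,2)=63.8837
(1,0): S=53.1300. Δ = (V_up−V_dn)/(S_up−S_dn) = (14.2867−52.5403)/(74.9133−36.6597) = -1.0000. V = [p*·14.2867 + (1−p*)·52.5403]/1.23 = 19.3903. B = V − Δ·S = 72.5203.
(1,1): S=108.5700. Δ = (V_up−V_dn)/(S_up−S_dn) = (63.8837−14.2867)/(153.0837−74.9133) = 0.6345. V = [p*·63.8837 + (1−p*)·14.2867]/1.23 = 41.8573. B = V − Δ·S = -27.0274.
(0,0): S=77.0000. Δ = (V_up−V_dn)/(S_up−S_dn) = (41.8573−19.3903)/(108.5700−53.1300) = 0.4052. V = [p*·41.8573 + (1−p*)·19.3903]/1.23 = 29.4639. B = V − Δ·S = -1.7402.
The time-0 hedge costs 29.4639, which is the no-arbitrage price.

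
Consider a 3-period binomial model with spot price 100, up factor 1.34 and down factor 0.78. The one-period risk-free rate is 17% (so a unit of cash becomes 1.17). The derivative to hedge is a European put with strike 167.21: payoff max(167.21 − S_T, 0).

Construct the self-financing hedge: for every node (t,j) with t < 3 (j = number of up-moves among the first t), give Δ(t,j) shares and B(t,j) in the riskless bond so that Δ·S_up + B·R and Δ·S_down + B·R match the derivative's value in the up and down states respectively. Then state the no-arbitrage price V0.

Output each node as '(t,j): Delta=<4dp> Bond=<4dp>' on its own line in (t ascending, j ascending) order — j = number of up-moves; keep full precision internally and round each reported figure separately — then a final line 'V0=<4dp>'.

(0,0): Delta=-0.5356 Bond=73.4410
(1,0): Delta=-1.0000 Bond=122.1492
(1,1): Delta=-0.4178 Bond=70.1364
(2,0): Delta=-1.0000 Bond=142.9145
(2,1): Delta=-1.0000 Bond=142.9145
(2,2): Delta=-0.2700 Bond=55.5331
V0=19.8810

The replicating-portfolio and risk-neutral prices coincide; use p* = (1.17−0.78)/(1.34−0.78) = 0.6964 for the latter.
Terminal payoffs: V(3,0)=119.7548, V(3,1)=85.6844, V(3,2)=27.1532, V(3,3)=0.0000
Node (2,0) S=60.8400: V=(p*·85.6844+(1−p*)·119.7548)/1.17=82.0745; Δ=(85.6844−119.7548)/(81.5256−47.4552)=-1.0000; B=V−Δ·S=142.9145
Node (2,1) S=104.5200: V=(p*·27.1532+(1−p*)·85.6844)/1.17=38.3945; Δ=(27.1532−85.6844)/(140.0568−81.5256)=-1.0000; B=V−Δ·S=142.9145
Node (2,2) S=179.5600: V=(p*·0.0000+(1−p*)·27.1532)/1.17=7.0452; Δ=(0.0000−27.1532)/(240.6104−140.0568)=-0.2700; B=V−Δ·S=55.5331
Node (1,0) S=78.0000: V=(p*·38.3945+(1−p*)·82.0745)/1.17=44.1492; Δ=(38.3945−82.0745)/(104.5200−60.8400)=-1.0000; B=V−Δ·S=122.1492
Node (1,1) S=134.0000: V=(p*·7.0452+(1−p*)·38.3945)/1.17=14.1555; Δ=(7.0452−38.3945)/(179.5600−104.5200)=-0.4178; B=V−Δ·S=70.1364
Node (0,0) S=100.0000: V=(p*·14.1555+(1−p*)·44.1492)/1.17=19.8810; Δ=(14.1555−44.1492)/(134.0000−78.0000)=-0.5356; B=V−Δ·S=73.4410
Root portfolio cost Δ·100+B reproduces V0=19.8810.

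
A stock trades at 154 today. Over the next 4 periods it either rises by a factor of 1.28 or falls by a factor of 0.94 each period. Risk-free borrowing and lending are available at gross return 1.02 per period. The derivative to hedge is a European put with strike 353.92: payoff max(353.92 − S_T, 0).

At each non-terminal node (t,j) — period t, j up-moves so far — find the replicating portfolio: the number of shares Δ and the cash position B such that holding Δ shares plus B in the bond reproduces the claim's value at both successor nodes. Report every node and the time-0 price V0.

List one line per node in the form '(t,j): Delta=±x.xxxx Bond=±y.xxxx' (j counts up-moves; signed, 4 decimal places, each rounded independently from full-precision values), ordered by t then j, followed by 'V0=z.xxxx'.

(0,0): Delta=-0.9861 Bond=324.9887
(1,0): Delta=-1.0000 Bond=333.5067
(1,1): Delta=-0.9528 Bond=324.9290
(2,0): Delta=-1.0000 Bond=340.1769
(2,1): Delta=-1.0000 Bond=340.1769
(2,2): Delta=-0.8401 Bond=302.9924
(3,0): Delta=-1.0000 Bond=346.9804
(3,1): Delta=-1.0000 Bond=346.9804
(3,2): Delta=-1.0000 Bond=346.9804
(3,3): Delta=-0.4584 Bond=185.7856
V0=173.1358

Since d<R<u, set p* = (R−d)/(u−d) = 0.2353; price each node as the discounted p*-expectation of its children.
At expiry t=4: V(4,0)=233.6847, V(4,1)=190.1953, V(4,2)=130.9757, V(4,3)=50.3363, V(4,4)=0.0000
Node (3,0) S=127.9099: V=(p*·190.1953+(1−p*)·233.6847)/1.02=219.0705; Δ=(190.1953−233.6847)/(163.7247−120.2353)=-1.0000; B=V−Δ·S=346.9804
Node (3,1) S=174.1752: V=(p*·130.9757+(1−p*)·190.1953)/1.02=172.8052; Δ=(130.9757−190.1953)/(222.9443−163.7247)=-1.0000; B=V−Δ·S=346.9804
Node (3,2) S=237.1748: V=(p*·50.3363+(1−p*)·130.9757)/1.02=109.8056; Δ=(50.3363−130.9757)/(303.5837−222.9443)=-1.0000; B=V−Δ·S=346.9804
Node (3,3) S=322.9614: V=(p*·0.0000+(1−p*)·50.3363)/1.02=37.7377; Δ=(0.0000−50.3363)/(413.3906−303.5837)=-0.4584; B=V−Δ·S=185.7856
Node (2,0) S=136.0744: V=(p*·172.8052+(1−p*)·219.0705)/1.02=204.1025; Δ=(172.8052−219.0705)/(174.1752−127.9099)=-1.0000; B=V−Δ·S=340.1769
Node (2,1) S=185.2928: V=(p*·109.8056+(1−p*)·172.8052)/1.02=154.8841; Δ=(109.8056−172.8052)/(237.1748−174.1752)=-1.0000; B=V−Δ·S=340.1769
Node (2,2) S=252.3136: V=(p*·37.7377+(1−p*)·109.8056)/1.02=91.0279; Δ=(37.7377−109.8056)/(322.9614−237.1748)=-0.8401; B=V−Δ·S=302.9924
Node (1,0) S=144.7600: V=(p*·154.8841+(1−p*)·204.1025)/1.02=188.7467; Δ=(154.8841−204.1025)/(185.2928−136.0744)=-1.0000; B=V−Δ·S=333.5067
Node (1,1) S=197.1200: V=(p*·91.0279+(1−p*)·154.8841)/1.02=137.1167; Δ=(91.0279−154.8841)/(252.3136−185.2928)=-0.9528; B=V−Δ·S=324.9290
Node (0,0) S=154.0000: V=(p*·137.1167+(1−p*)·188.7467)/1.02=173.1358; Δ=(137.1167−188.7467)/(197.1200−144.7600)=-0.9861; B=V−Δ·S=324.9887
Self-financing check: at every node Δ·S+B equals the discounted successor values.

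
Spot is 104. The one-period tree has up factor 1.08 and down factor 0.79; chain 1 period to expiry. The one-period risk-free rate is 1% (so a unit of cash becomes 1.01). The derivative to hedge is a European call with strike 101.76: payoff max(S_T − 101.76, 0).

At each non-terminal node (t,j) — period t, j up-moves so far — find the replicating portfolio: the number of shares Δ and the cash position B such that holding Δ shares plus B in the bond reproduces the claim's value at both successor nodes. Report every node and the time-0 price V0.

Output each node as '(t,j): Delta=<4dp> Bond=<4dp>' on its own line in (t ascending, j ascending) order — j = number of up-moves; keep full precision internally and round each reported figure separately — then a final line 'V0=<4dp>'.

(0,0): Delta=0.3501 Bond=-28.4821
V0=7.9317

No-arbitrage ⇒ martingale measure with p* = (R−d)/(u−d) = 0.7586.
At expiry t=1: V(1,0)=0.0000, V(1,1)=10.5600
  t=0,j=0: stock 104.0000 → up 112.3200 (V=10.5600), down 82.1600 (V=0.0000). Price 7.9317; hedge Δ=0.3501, bond B=-28.4821.
Check: Δ(0,0)·S0 + B(0,0) = 7.9317 = V0.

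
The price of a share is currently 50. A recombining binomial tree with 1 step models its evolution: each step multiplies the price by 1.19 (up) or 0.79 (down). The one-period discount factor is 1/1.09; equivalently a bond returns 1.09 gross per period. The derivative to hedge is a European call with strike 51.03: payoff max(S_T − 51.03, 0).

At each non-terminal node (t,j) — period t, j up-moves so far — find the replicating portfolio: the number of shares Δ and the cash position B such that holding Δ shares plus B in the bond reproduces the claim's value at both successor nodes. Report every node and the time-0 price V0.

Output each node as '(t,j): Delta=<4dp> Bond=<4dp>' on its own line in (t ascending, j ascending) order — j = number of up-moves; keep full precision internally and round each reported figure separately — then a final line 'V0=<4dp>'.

(0,0): Delta=0.4235 Bond=-15.3470
V0=5.8280

The replicating-portfolio and risk-neutral prices coincide; use p* = (1.09−0.79)/(1.19−0.79) = 0.7500 for the latter.
Terminal values V(1,·): V(1,0)=0.0000, V(1,1)=8.4700
  t=0,j=0: stock 50.0000 → up 59.5000 (V=8.4700), down 39.5000 (V=0.0000). Price 5.8280; hedge Δ=0.4235, bond B=-15.3470.
Root portfolio cost Δ·50+B reproduces V0=5.8280.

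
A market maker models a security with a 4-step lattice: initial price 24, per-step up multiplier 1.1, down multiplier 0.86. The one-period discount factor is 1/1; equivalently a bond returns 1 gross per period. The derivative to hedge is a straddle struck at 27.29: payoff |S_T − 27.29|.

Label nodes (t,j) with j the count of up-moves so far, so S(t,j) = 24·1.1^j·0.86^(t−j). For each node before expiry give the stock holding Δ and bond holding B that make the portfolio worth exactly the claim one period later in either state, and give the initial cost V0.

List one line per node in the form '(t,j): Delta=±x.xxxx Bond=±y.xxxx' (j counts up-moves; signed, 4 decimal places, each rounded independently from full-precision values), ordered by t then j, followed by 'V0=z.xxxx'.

(0,0): Delta=-0.4447 Bond=15.9018
(1,0): Delta=-0.9750 Bond=26.8466
(1,1): Delta=-0.1486 Bond=8.0841
(2,0): Delta=-1.0000 Bond=27.2900
(2,1): Delta=-0.9611 Bond=26.5298
(2,2): Delta=0.3051 Bond=-5.0913
(3,0): Delta=-1.0000 Bond=27.2900
(3,1): Delta=-1.0000 Bond=27.2900
(3,2): Delta=-0.9393 Bond=25.9868
(3,3): Delta=1.0000 Bond=-27.2900
V0=5.2278

No-arbitrage ⇒ martingale measure with p* = (R−d)/(u−d) = 0.5833.
Terminal payoffs: V(4,0)=14.1618, V(4,1)=10.4981, V(4,2)=5.8120, V(4,3)=0.1818, V(4,4)=7.8484
(3,0): S=15.2653. Δ = (V_up−V_dn)/(S_up−S_dn) = (10.4981−14.1618)/(16.7919−13.1282) = -1.0000. V = [p*·10.4981 + (1−p*)·14.1618]/1 = 12.0247. B = V − Δ·S = 27.2900.
(3,1): S=19.5254. Δ = (V_up−V_dn)/(S_up−S_dn) = (5.8120−10.4981)/(21.4780−16.7919) = -1.0000. V = [p*·5.8120 + (1−p*)·10.4981]/1 = 7.7646. B = V − Δ·S = 27.2900.
(3,2): S=24.9744. Δ = (V_up−V_dn)/(S_up−S_dn) = (0.1818−5.8120)/(27.4718−21.4780) = -0.9393. V = [p*·0.1818 + (1−p*)·5.8120]/1 = 2.5277. B = V − Δ·S = 25.9868.
(3,3): S=31.9440. Δ = (V_up−V_dn)/(S_up−S_dn) = (7.8484−0.1818)/(35.1384−27.4718) = 1.0000. V = [p*·7.8484 + (1−p*)·0.1818]/1 = 4.6540. B = V − Δ·S = -27.2900.
(2,0): S=17.7504. Δ = (V_up−V_dn)/(S_up−S_dn) = (7.7646−12.0247)/(19.5254−15.2653) = -1.0000. V = [p*·7.7646 + (1−p*)·12.0247]/1 = 9.5396. B = V − Δ·S = 27.2900.
(2,1): S=22.7040. Δ = (V_up−V_dn)/(S_up−S_dn) = (2.5277−7.7646)/(24.9744−19.5254) = -0.9611. V = [p*·2.5277 + (1−p*)·7.7646]/1 = 4.7098. B = V − Δ·S = 26.5298.
(2,2): S=29.0400. Δ = (V_up−V_dn)/(S_up−S_dn) = (4.6540−2.5277)/(31.9440−24.9744) = 0.3051. V = [p*·4.6540 + (1−p*)·2.5277]/1 = 3.7681. B = V − Δ·S = -5.0913.
(1,0): S=20.6400. Δ = (V_up−V_dn)/(S_up−S_dn) = (4.7098−9.5396)/(22.7040−17.7504) = -0.9750. V = [p*·4.7098 + (1−p*)·9.5396]/1 = 6.7222. B = V − Δ·S = 26.8466.
(1,1): S=26.4000. Δ = (V_up−V_dn)/(S_up−S_dn) = (3.7681−4.7098)/(29.0400−22.7040) = -0.1486. V = [p*·3.7681 + (1−p*)·4.7098]/1 = 4.1604. B = V − Δ·S = 8.0841.
(0,0): S=24.0000. Δ = (V_up−V_dn)/(S_up−S_dn) = (4.1604−6.7222)/(26.4000−20.6400) = -0.4447. V = [p*·4.1604 + (1−p*)·6.7222]/1 = 5.2278. B = V − Δ·S = 15.9018.
Each (Δ,B) replicates both successor values, so the strategy is self-financing and V0 is arbitrage-free.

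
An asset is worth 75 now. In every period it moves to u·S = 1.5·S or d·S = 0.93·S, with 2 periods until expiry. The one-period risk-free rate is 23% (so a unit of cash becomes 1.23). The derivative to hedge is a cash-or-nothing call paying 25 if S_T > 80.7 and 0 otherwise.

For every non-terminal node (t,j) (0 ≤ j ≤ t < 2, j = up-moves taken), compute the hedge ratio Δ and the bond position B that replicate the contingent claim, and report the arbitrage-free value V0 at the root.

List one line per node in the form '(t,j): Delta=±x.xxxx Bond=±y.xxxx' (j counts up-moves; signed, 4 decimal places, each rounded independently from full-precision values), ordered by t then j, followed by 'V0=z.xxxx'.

No-arbitrage ⇒ martingale measure with p* = (R−d)/(u−d) = 0.5263.
Payoff layer (t=2): V(2,0)=0.0000, V(2,1)=25.0000, V(2,2)=25.0000
(1,0): S=69.7500. Δ = (V_up−V_dn)/(S_up−S_dn) = (25.0000−0.0000)/(104.6250−64.8675) = 0.6288. V = [p*·25.0000 + (1−p*)·0.0000]/1.23 = 10.6975. B = V − Δ·S = -33.1622.
(1,1): S=112.5000. Δ = (V_up−V_dn)/(S_up−S_dn) = (25.0000−25.0000)/(168.7500−104.6250) = 0.0000. V = [p*·25.0000 + (1−p*)·25.0000]/1.23 = 20.3252. B = V − Δ·S = 20.3252.
(0,0): S=75.0000. Δ = (V_up−V_dn)/(S_up−S_dn) = (20.3252−10.6975)/(112.5000−69.7500) = 0.2252. V = [p*·20.3252 + (1−p*)·10.6975]/1.23 = 12.8168. B = V − Δ·S = -4.0739.
Check: Δ(0,0)·S0 + B(0,0) = 12.8168 = V0.

(0,0): Delta=0.2252 Bond=-4.0739
(1,0): Delta=0.6288 Bond=-33.1622
(1,1): Delta=0.0000 Bond=20.3252
V0=12.8168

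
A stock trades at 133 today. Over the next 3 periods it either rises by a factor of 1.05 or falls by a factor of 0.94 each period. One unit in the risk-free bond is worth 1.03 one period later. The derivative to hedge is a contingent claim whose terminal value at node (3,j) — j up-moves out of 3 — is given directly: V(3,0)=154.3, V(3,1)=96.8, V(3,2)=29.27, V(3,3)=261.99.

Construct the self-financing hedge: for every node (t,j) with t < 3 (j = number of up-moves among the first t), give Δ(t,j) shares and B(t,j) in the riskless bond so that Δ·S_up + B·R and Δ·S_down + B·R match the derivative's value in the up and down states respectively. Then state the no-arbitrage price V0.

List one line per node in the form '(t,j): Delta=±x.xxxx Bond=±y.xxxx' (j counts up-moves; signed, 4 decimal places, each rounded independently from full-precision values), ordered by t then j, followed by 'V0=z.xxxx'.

(0,0): Delta=8.6203 Bond=-997.3648
(1,0): Delta=-4.6387 Bond=630.3566
(1,1): Delta=11.2581 Bond=-1395.6507
(2,0): Delta=-4.4480 Bond=626.8579
(2,1): Delta=-4.6767 Bond=654.2471
(2,2): Delta=14.4282 Bond=-1902.3575
V0=149.1349

No-arbitrage ⇒ martingale measure with p* = (R−d)/(u−d) = 0.8182.
Payoff layer (t=3): V(3,0)=154.3000, V(3,1)=96.8000, V(3,2)=29.2700, V(3,3)=261.9900
Node (2,0) S=117.5188: V=(p*·96.8000+(1−p*)·154.3000)/1.03=104.1306; Δ=(96.8000−154.3000)/(123.3947−110.4677)=-4.4480; B=V−Δ·S=626.8579
Node (2,1) S=131.2710: V=(p*·29.2700+(1−p*)·96.8000)/1.03=40.3380; Δ=(29.2700−96.8000)/(137.8345−123.3947)=-4.6767; B=V−Δ·S=654.2471
Node (2,2) S=146.6325: V=(p*·261.9900+(1−p*)·29.2700)/1.03=213.2789; Δ=(261.9900−29.2700)/(153.9641−137.8345)=14.4282; B=V−Δ·S=-1902.3575
Node (1,0) S=125.0200: V=(p*·40.3380+(1−p*)·104.1306)/1.03=50.4240; Δ=(40.3380−104.1306)/(131.2710−117.5188)=-4.6387; B=V−Δ·S=630.3566
Node (1,1) S=139.6500: V=(p*·213.2789+(1−p*)·40.3380)/1.03=176.5389; Δ=(213.2789−40.3380)/(146.6325−131.2710)=11.2581; B=V−Δ·S=-1395.6507
Node (0,0) S=133.0000: V=(p*·176.5389+(1−p*)·50.4240)/1.03=149.1349; Δ=(176.5389−50.4240)/(139.6500−125.0200)=8.6203; B=V−Δ·S=-997.3648
Check: Δ(0,0)·S0 + B(0,0) = 149.1349 = V0.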